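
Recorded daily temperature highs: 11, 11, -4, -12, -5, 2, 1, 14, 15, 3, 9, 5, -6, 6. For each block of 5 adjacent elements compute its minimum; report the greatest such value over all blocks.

3

11 11 -4 -12 -5 → min -12
11 -4 -12 -5 2 → min -12
-4 -12 -5 2 1 → min -12
-12 -5 2 1 14 → min -12
-5 2 1 14 15 → min -5
2 1 14 15 3 → min 1
1 14 15 3 9 → min 1
14 15 3 9 5 → min 3
15 3 9 5 -6 → min -6
3 9 5 -6 6 → min -6
Greatest of these is 3.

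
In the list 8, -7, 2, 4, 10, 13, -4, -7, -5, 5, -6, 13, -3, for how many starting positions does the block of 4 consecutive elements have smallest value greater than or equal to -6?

(8, -7, 2, 4) → min -7
(-7, 2, 4, 10) → min -7
(2, 4, 10, 13) → min 2  ≥ -6 ✓
(4, 10, 13, -4) → min -4  ≥ -6 ✓
(10, 13, -4, -7) → min -7
(13, -4, -7, -5) → min -7
(-4, -7, -5, 5) → min -7
(-7, -5, 5, -6) → min -7
(-5, 5, -6, 13) → min -6  ≥ -6 ✓
(5, -6, 13, -3) → min -6  ≥ -6 ✓
4 windows satisfy the condition.

4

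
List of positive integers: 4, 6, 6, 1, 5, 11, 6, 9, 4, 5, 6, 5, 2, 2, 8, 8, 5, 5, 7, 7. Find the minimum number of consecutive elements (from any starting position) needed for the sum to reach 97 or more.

Extend right; whenever the sum reaches 97, record the length and shrink from the left:
add 4: running sum 4 < 97
add 6: running sum 10 < 97
add 6: running sum 16 < 97
add 1: running sum 17 < 97
add 5: running sum 22 < 97
add 11: running sum 33 < 97
add 6: running sum 39 < 97
add 9: running sum 48 < 97
add 4: running sum 52 < 97
add 5: running sum 57 < 97
add 6: running sum 63 < 97
add 5: running sum 68 < 97
add 2: running sum 70 < 97
add 2: running sum 72 < 97
add 8: running sum 80 < 97
add 8: running sum 88 < 97
add 5: running sum 93 < 97
end 17: [4, 6, 6, 1, 5, 11, 6, 9, 4, 5, 6, 5, 2, 2, 8, 8, 5, 5] sum 98, len 18
end 18: [6, 6, 1, 5, 11, 6, 9, 4, 5, 6, 5, 2, 2, 8, 8, 5, 5, 7] sum 101, len 18
end 19: [6, 1, 5, 11, 6, 9, 4, 5, 6, 5, 2, 2, 8, 8, 5, 5, 7, 7] sum 102, len 18
Shortest qualifying length: 18.

18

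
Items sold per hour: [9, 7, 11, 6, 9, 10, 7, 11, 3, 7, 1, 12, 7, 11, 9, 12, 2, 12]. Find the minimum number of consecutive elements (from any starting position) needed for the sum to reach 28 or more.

3

Extend right; whenever the sum reaches 28, record the length and shrink from the left:
add 9: running sum 9 < 28
add 7: running sum 16 < 28
add 11: running sum 27 < 28
end 3: [9, 7, 11, 6] sum 33, len 4
end 4: [7, 11, 6, 9] sum 33, len 4
end 5: [11, 6, 9, 10] sum 36, len 4
end 6: [6, 9, 10, 7] sum 32, len 4
end 7: [10, 7, 11] sum 28, len 3
end 8: [10, 7, 11, 3] sum 31, len 4
end 9: [7, 11, 3, 7] sum 28, len 4
end 10: [7, 11, 3, 7, 1] sum 29, len 5
end 11: [11, 3, 7, 1, 12] sum 34, len 5
end 12: [3, 7, 1, 12, 7] sum 30, len 5
end 13: [12, 7, 11] sum 30, len 3
end 14: [12, 7, 11, 9] sum 39, len 4
end 15: [11, 9, 12] sum 32, len 3
end 16: [11, 9, 12, 2] sum 34, len 4
end 17: [9, 12, 2, 12] sum 35, len 4
Shortest qualifying length: 3.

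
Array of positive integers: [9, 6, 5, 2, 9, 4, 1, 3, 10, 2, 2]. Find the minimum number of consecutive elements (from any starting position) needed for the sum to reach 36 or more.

7

add 9: running sum 9 < 36
add 6: running sum 15 < 36
add 5: running sum 20 < 36
add 2: running sum 22 < 36
add 9: running sum 31 < 36
add 4: running sum 35 < 36
end 6: [9, 6, 5, 2, 9, 4, 1] sum 36, len 7
end 7: [9, 6, 5, 2, 9, 4, 1, 3] sum 39, len 8
end 8: [6, 5, 2, 9, 4, 1, 3, 10] sum 40, len 8
end 9: [5, 2, 9, 4, 1, 3, 10, 2] sum 36, len 8
end 10: [5, 2, 9, 4, 1, 3, 10, 2, 2] sum 38, len 9
Shortest qualifying length: 7.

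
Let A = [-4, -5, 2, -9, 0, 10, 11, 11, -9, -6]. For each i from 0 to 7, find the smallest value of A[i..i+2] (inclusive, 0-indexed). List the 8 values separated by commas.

-5, -9, -9, -9, 0, 10, -9, -9

(-4, -5, 2) → min -5
(-5, 2, -9) → min -9
(2, -9, 0) → min -9
(-9, 0, 10) → min -9
(0, 10, 11) → min 0
(10, 11, 11) → min 10
(11, 11, -9) → min -9
(11, -9, -6) → min -9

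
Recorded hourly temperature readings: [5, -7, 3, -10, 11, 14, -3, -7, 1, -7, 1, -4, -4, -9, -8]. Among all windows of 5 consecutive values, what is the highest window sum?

Window sums for each of the 11 positions:
(5, -7, 3, -10, 11) → sum 2
(-7, 3, -10, 11, 14) → sum 11
(3, -10, 11, 14, -3) → sum 15
(-10, 11, 14, -3, -7) → sum 5
(11, 14, -3, -7, 1) → sum 16
(14, -3, -7, 1, -7) → sum -2
(-3, -7, 1, -7, 1) → sum -15
(-7, 1, -7, 1, -4) → sum -16
(1, -7, 1, -4, -4) → sum -13
(-7, 1, -4, -4, -9) → sum -23
(1, -4, -4, -9, -8) → sum -24
Highest of these is 16.

16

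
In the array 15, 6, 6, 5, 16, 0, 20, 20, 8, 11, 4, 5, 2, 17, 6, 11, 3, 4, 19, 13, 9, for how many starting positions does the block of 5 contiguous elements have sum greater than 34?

15 6 6 5 16 → sum 48  > 34 ✓
6 6 5 16 0 → sum 33
6 5 16 0 20 → sum 47  > 34 ✓
5 16 0 20 20 → sum 61  > 34 ✓
16 0 20 20 8 → sum 64  > 34 ✓
0 20 20 8 11 → sum 59  > 34 ✓
20 20 8 11 4 → sum 63  > 34 ✓
20 8 11 4 5 → sum 48  > 34 ✓
8 11 4 5 2 → sum 30
11 4 5 2 17 → sum 39  > 34 ✓
4 5 2 17 6 → sum 34
5 2 17 6 11 → sum 41  > 34 ✓
2 17 6 11 3 → sum 39  > 34 ✓
17 6 11 3 4 → sum 41  > 34 ✓
6 11 3 4 19 → sum 43  > 34 ✓
11 3 4 19 13 → sum 50  > 34 ✓
3 4 19 13 9 → sum 48  > 34 ✓
14 windows satisfy the condition.

14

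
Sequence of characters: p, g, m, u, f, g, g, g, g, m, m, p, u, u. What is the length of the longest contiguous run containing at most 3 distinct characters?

7

add p: window [p] (1 distinct), len 1
add g: window [p, g] (2 distinct), len 2
add m: window [p, g, m] (3 distinct), len 3
add u: window [g, m, u] (3 distinct), len 3
add f: window [m, u, f] (3 distinct), len 3
add g: window [u, f, g] (3 distinct), len 3
add g: window [u, f, g, g] (3 distinct), len 4
add g: window [u, f, g, g, g] (3 distinct), len 5
add g: window [u, f, g, g, g, g] (3 distinct), len 6
add m: window [f, g, g, g, g, m] (3 distinct), len 6
add m: window [f, g, g, g, g, m, m] (3 distinct), len 7
add p: window [g, g, g, g, m, m, p] (3 distinct), len 7
add u: window [m, m, p, u] (3 distinct), len 4
add u: window [m, m, p, u, u] (3 distinct), len 5
Longest length with ≤3 distinct: 7.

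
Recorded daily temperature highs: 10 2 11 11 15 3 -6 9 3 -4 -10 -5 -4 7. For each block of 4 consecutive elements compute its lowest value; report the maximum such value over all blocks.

3

Window mins for each of the 11 positions:
(10, 2, 11, 11) → min 2
(2, 11, 11, 15) → min 2
(11, 11, 15, 3) → min 3
(11, 15, 3, -6) → min -6
(15, 3, -6, 9) → min -6
(3, -6, 9, 3) → min -6
(-6, 9, 3, -4) → min -6
(9, 3, -4, -10) → min -10
(3, -4, -10, -5) → min -10
(-4, -10, -5, -4) → min -10
(-10, -5, -4, 7) → min -10
Maximum of these is 3.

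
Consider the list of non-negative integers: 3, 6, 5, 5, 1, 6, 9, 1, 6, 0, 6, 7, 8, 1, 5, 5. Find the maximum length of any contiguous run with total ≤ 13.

4

Extend to the right; shrink from the left whenever the sum exceeds 13:
add 3: [3] sum 3, len 1
add 6: [3, 6] sum 9, len 2
add 5: [6, 5] sum 11, len 2
add 5: [5, 5] sum 10, len 2
add 1: [5, 5, 1] sum 11, len 3
add 6: [5, 1, 6] sum 12, len 3
add 9: [9] sum 9, len 1
add 1: [9, 1] sum 10, len 2
add 6: [1, 6] sum 7, len 2
add 0: [1, 6, 0] sum 7, len 3
add 6: [1, 6, 0, 6] sum 13, len 4
add 7: [0, 6, 7] sum 13, len 3
add 8: [8] sum 8, len 1
add 1: [8, 1] sum 9, len 2
add 5: [1, 5] sum 6, len 2
add 5: [1, 5, 5] sum 11, len 3
Longest length seen: 4.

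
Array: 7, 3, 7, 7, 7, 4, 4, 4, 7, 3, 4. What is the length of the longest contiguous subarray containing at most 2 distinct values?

add 7: window [7] (1 distinct), len 1
add 3: window [7, 3] (2 distinct), len 2
add 7: window [7, 3, 7] (2 distinct), len 3
add 7: window [7, 3, 7, 7] (2 distinct), len 4
add 7: window [7, 3, 7, 7, 7] (2 distinct), len 5
add 4: window [7, 7, 7, 4] (2 distinct), len 4
add 4: window [7, 7, 7, 4, 4] (2 distinct), len 5
add 4: window [7, 7, 7, 4, 4, 4] (2 distinct), len 6
add 7: window [7, 7, 7, 4, 4, 4, 7] (2 distinct), len 7
add 3: window [7, 3] (2 distinct), len 2
add 4: window [3, 4] (2 distinct), len 2
Longest length with ≤2 distinct: 7.

7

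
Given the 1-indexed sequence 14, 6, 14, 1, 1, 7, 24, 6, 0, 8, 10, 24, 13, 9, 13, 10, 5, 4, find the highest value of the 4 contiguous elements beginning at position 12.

24

Elements at indices 12..15: 24, 13, 9, 13
max(24, 13, 9, 13) = 24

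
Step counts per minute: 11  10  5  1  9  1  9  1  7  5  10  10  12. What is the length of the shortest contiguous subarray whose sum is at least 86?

13

Extend right; whenever the sum reaches 86, record the length and shrink from the left:
add 11: running sum 11 < 86
add 10: running sum 21 < 86
add 5: running sum 26 < 86
add 1: running sum 27 < 86
add 9: running sum 36 < 86
add 1: running sum 37 < 86
add 9: running sum 46 < 86
add 1: running sum 47 < 86
add 7: running sum 54 < 86
add 5: running sum 59 < 86
add 10: running sum 69 < 86
add 10: running sum 79 < 86
end 12: [11, 10, 5, 1, 9, 1, 9, 1, 7, 5, 10, 10, 12] sum 91, len 13
Shortest qualifying length: 13.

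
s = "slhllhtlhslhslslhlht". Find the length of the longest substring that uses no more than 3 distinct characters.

12

add s: window [s] (1 distinct), len 1
add l: window [s, l] (2 distinct), len 2
add h: window [s, l, h] (3 distinct), len 3
add l: window [s, l, h, l] (3 distinct), len 4
add l: window [s, l, h, l, l] (3 distinct), len 5
add h: window [s, l, h, l, l, h] (3 distinct), len 6
add t: window [l, h, l, l, h, t] (3 distinct), len 6
add l: window [l, h, l, l, h, t, l] (3 distinct), len 7
add h: window [l, h, l, l, h, t, l, h] (3 distinct), len 8
add s: window [l, h, s] (3 distinct), len 3
add l: window [l, h, s, l] (3 distinct), len 4
add h: window [l, h, s, l, h] (3 distinct), len 5
add s: window [l, h, s, l, h, s] (3 distinct), len 6
add l: window [l, h, s, l, h, s, l] (3 distinct), len 7
add s: window [l, h, s, l, h, s, l, s] (3 distinct), len 8
add l: window [l, h, s, l, h, s, l, s, l] (3 distinct), len 9
add h: window [l, h, s, l, h, s, l, s, l, h] (3 distinct), len 10
add l: window [l, h, s, l, h, s, l, s, l, h, l] (3 distinct), len 11
add h: window [l, h, s, l, h, s, l, s, l, h, l, h] (3 distinct), len 12
add t: window [l, h, l, h, t] (3 distinct), len 5
Longest length with ≤3 distinct: 12.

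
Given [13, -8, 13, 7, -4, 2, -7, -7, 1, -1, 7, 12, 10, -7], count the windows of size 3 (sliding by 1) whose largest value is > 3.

[13, -8, 13] → max 13  > 3 ✓
[-8, 13, 7] → max 13  > 3 ✓
[13, 7, -4] → max 13  > 3 ✓
[7, -4, 2] → max 7  > 3 ✓
[-4, 2, -7] → max 2
[2, -7, -7] → max 2
[-7, -7, 1] → max 1
[-7, 1, -1] → max 1
[1, -1, 7] → max 7  > 3 ✓
[-1, 7, 12] → max 12  > 3 ✓
[7, 12, 10] → max 12  > 3 ✓
[12, 10, -7] → max 12  > 3 ✓
8 windows satisfy the condition.

8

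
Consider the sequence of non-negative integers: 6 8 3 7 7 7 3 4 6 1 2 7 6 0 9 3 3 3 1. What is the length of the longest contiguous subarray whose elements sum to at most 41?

11

→ 6: sum 6, len 1
→ 8: sum 14, len 2
→ 3: sum 17, len 3
→ 7: sum 24, len 4
→ 7: sum 31, len 5
→ 7: sum 38, len 6
→ 3: sum 41, len 7
→ 4 (dropped 6): sum 39, len 7
→ 6 (dropped 8): sum 37, len 7
→ 1: sum 38, len 8
→ 2: sum 40, len 9
→ 7 (dropped 3, 7): sum 37, len 8
→ 6 (dropped 7): sum 36, len 8
→ 0: sum 36, len 9
→ 9 (dropped 7): sum 38, len 9
→ 3: sum 41, len 10
→ 3 (dropped 3): sum 41, len 10
→ 3 (dropped 4): sum 40, len 10
→ 1: sum 41, len 11
Longest length seen: 11.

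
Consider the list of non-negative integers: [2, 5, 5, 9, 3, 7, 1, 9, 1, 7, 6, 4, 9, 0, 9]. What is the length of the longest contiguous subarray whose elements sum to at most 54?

10

→ 2: sum 2, len 1
→ 5: sum 7, len 2
→ 5: sum 12, len 3
→ 9: sum 21, len 4
→ 3: sum 24, len 5
→ 7: sum 31, len 6
→ 1: sum 32, len 7
→ 9: sum 41, len 8
→ 1: sum 42, len 9
→ 7: sum 49, len 10
→ 6 (dropped 2): sum 53, len 10
→ 4 (dropped 5): sum 52, len 10
→ 9 (dropped 5, 9): sum 47, len 9
→ 0: sum 47, len 10
→ 9 (dropped 3): sum 53, len 10
Longest length seen: 10.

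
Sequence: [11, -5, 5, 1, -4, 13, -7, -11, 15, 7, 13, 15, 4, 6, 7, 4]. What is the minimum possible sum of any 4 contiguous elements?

-9

11 -5 5 1 → sum 12
-5 5 1 -4 → sum -3
5 1 -4 13 → sum 15
1 -4 13 -7 → sum 3
-4 13 -7 -11 → sum -9
13 -7 -11 15 → sum 10
-7 -11 15 7 → sum 4
-11 15 7 13 → sum 24
15 7 13 15 → sum 50
7 13 15 4 → sum 39
13 15 4 6 → sum 38
15 4 6 7 → sum 32
4 6 7 4 → sum 21
Minimum of these is -9.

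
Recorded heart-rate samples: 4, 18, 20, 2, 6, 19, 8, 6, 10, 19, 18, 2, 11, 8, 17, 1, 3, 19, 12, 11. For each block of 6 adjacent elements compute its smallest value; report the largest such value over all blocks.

6

(4, 18, 20, 2, 6, 19) → min 2
(18, 20, 2, 6, 19, 8) → min 2
(20, 2, 6, 19, 8, 6) → min 2
(2, 6, 19, 8, 6, 10) → min 2
(6, 19, 8, 6, 10, 19) → min 6
(19, 8, 6, 10, 19, 18) → min 6
(8, 6, 10, 19, 18, 2) → min 2
(6, 10, 19, 18, 2, 11) → min 2
(10, 19, 18, 2, 11, 8) → min 2
(19, 18, 2, 11, 8, 17) → min 2
(18, 2, 11, 8, 17, 1) → min 1
(2, 11, 8, 17, 1, 3) → min 1
(11, 8, 17, 1, 3, 19) → min 1
(8, 17, 1, 3, 19, 12) → min 1
(17, 1, 3, 19, 12, 11) → min 1
Largest of these is 6.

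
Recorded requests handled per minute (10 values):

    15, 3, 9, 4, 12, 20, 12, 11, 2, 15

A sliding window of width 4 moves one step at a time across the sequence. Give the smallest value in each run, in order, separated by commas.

3, 3, 4, 4, 11, 2, 2

15 3 9 4 → min 3
3 9 4 12 → min 3
9 4 12 20 → min 4
4 12 20 12 → min 4
12 20 12 11 → min 11
20 12 11 2 → min 2
12 11 2 15 → min 2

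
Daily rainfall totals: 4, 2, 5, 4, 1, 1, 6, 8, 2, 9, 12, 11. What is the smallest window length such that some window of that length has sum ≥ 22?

2

add 4: running sum 4 < 22
add 2: running sum 6 < 22
add 5: running sum 11 < 22
add 4: running sum 15 < 22
add 1: running sum 16 < 22
add 1: running sum 17 < 22
add 6: shortest ending here [4, 2, 5, 4, 1, 1, 6] sum 23, len 7
add 8: shortest ending here [5, 4, 1, 1, 6, 8] sum 25, len 6
add 2: shortest ending here [4, 1, 1, 6, 8, 2] sum 22, len 6
add 9: shortest ending here [6, 8, 2, 9] sum 25, len 4
add 12: shortest ending here [2, 9, 12] sum 23, len 3
add 11: shortest ending here [12, 11] sum 23, len 2
Shortest qualifying length: 2.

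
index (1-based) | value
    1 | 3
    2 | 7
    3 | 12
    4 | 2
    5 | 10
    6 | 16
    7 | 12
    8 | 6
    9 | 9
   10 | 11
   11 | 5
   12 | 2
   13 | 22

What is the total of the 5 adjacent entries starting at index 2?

Elements at indices 2..6: 7, 12, 2, 10, 16
sum(7, 12, 2, 10, 16) = 47

47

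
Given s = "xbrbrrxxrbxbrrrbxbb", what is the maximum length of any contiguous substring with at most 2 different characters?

5

[x] 1 distinct, len 1
[x, b] 2 distinct, len 2
[b, r] 2 distinct, len 2
[b, r, b] 2 distinct, len 3
[b, r, b, r] 2 distinct, len 4
[b, r, b, r, r] 2 distinct, len 5
[r, r, x] 2 distinct, len 3
[r, r, x, x] 2 distinct, len 4
[r, r, x, x, r] 2 distinct, len 5
[r, b] 2 distinct, len 2
[b, x] 2 distinct, len 2
[b, x, b] 2 distinct, len 3
[b, r] 2 distinct, len 2
[b, r, r] 2 distinct, len 3
[b, r, r, r] 2 distinct, len 4
[b, r, r, r, b] 2 distinct, len 5
[b, x] 2 distinct, len 2
[b, x, b] 2 distinct, len 3
[b, x, b, b] 2 distinct, len 4
Longest length with ≤2 distinct: 5.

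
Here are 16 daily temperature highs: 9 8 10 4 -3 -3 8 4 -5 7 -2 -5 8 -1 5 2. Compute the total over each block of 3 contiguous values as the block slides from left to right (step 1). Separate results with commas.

27, 22, 11, -2, 2, 9, 7, 6, 0, 0, 1, 2, 12, 6

Sliding a size-3 window across the 16 values:
9 8 10 → sum 27
8 10 4 → sum 22
10 4 -3 → sum 11
4 -3 -3 → sum -2
-3 -3 8 → sum 2
-3 8 4 → sum 9
8 4 -5 → sum 7
4 -5 7 → sum 6
-5 7 -2 → sum 0
7 -2 -5 → sum 0
-2 -5 8 → sum 1
-5 8 -1 → sum 2
8 -1 5 → sum 12
-1 5 2 → sum 6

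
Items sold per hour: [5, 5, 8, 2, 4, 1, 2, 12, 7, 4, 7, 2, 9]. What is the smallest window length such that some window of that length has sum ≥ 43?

7

add 5: running sum 5 < 43
add 5: running sum 10 < 43
add 8: running sum 18 < 43
add 2: running sum 20 < 43
add 4: running sum 24 < 43
add 1: running sum 25 < 43
add 2: running sum 27 < 43
add 12: running sum 39 < 43
end 8: [5, 5, 8, 2, 4, 1, 2, 12, 7] sum 46, len 9
end 9: [5, 8, 2, 4, 1, 2, 12, 7, 4] sum 45, len 9
end 10: [8, 2, 4, 1, 2, 12, 7, 4, 7] sum 47, len 9
end 11: [8, 2, 4, 1, 2, 12, 7, 4, 7, 2] sum 49, len 10
end 12: [2, 12, 7, 4, 7, 2, 9] sum 43, len 7
Shortest qualifying length: 7.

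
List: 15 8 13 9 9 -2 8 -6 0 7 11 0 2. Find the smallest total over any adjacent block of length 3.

15 8 13 → sum 36
8 13 9 → sum 30
13 9 9 → sum 31
9 9 -2 → sum 16
9 -2 8 → sum 15
-2 8 -6 → sum 0
8 -6 0 → sum 2
-6 0 7 → sum 1
0 7 11 → sum 18
7 11 0 → sum 18
11 0 2 → sum 13
Smallest of these is 0.

0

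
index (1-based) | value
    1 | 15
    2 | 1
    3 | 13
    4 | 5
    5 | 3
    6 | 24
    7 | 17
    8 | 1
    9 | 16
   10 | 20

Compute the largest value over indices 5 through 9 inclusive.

24

Elements at indices 5..9: 3, 24, 17, 1, 16
max(3, 24, 17, 1, 16) = 24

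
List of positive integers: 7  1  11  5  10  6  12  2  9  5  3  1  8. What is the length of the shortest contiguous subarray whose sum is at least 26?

Extend right; whenever the sum reaches 26, record the length and shrink from the left:
add 7: running sum 7 < 26
add 1: running sum 8 < 26
add 11: running sum 19 < 26
add 5: running sum 24 < 26
add 10: shortest ending here [11, 5, 10] sum 26, len 3
add 6: shortest ending here [11, 5, 10, 6] sum 32, len 4
add 12: shortest ending here [10, 6, 12] sum 28, len 3
add 2: shortest ending here [10, 6, 12, 2] sum 30, len 4
add 9: shortest ending here [6, 12, 2, 9] sum 29, len 4
add 5: shortest ending here [12, 2, 9, 5] sum 28, len 4
add 3: shortest ending here [12, 2, 9, 5, 3] sum 31, len 5
add 1: shortest ending here [12, 2, 9, 5, 3, 1] sum 32, len 6
add 8: shortest ending here [9, 5, 3, 1, 8] sum 26, len 5
Shortest qualifying length: 3.

3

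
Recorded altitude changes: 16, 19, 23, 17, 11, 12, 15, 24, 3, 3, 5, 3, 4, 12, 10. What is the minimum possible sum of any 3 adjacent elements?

Window sums for each of the 13 positions:
[16, 19, 23] → sum 58
[19, 23, 17] → sum 59
[23, 17, 11] → sum 51
[17, 11, 12] → sum 40
[11, 12, 15] → sum 38
[12, 15, 24] → sum 51
[15, 24, 3] → sum 42
[24, 3, 3] → sum 30
[3, 3, 5] → sum 11
[3, 5, 3] → sum 11
[5, 3, 4] → sum 12
[3, 4, 12] → sum 19
[4, 12, 10] → sum 26
Minimum of these is 11.

11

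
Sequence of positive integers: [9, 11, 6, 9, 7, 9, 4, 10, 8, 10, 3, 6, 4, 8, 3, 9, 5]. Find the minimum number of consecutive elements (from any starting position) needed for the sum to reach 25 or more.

3

add 9: running sum 9 < 25
add 11: running sum 20 < 25
add 6: shortest ending here [9, 11, 6] sum 26, len 3
add 9: shortest ending here [11, 6, 9] sum 26, len 3
add 7: shortest ending here [11, 6, 9, 7] sum 33, len 4
add 9: shortest ending here [9, 7, 9] sum 25, len 3
add 4: shortest ending here [9, 7, 9, 4] sum 29, len 4
add 10: shortest ending here [7, 9, 4, 10] sum 30, len 4
add 8: shortest ending here [9, 4, 10, 8] sum 31, len 4
add 10: shortest ending here [10, 8, 10] sum 28, len 3
add 3: shortest ending here [10, 8, 10, 3] sum 31, len 4
add 6: shortest ending here [8, 10, 3, 6] sum 27, len 4
add 4: shortest ending here [8, 10, 3, 6, 4] sum 31, len 5
add 8: shortest ending here [10, 3, 6, 4, 8] sum 31, len 5
add 3: shortest ending here [10, 3, 6, 4, 8, 3] sum 34, len 6
add 9: shortest ending here [6, 4, 8, 3, 9] sum 30, len 5
add 5: shortest ending here [8, 3, 9, 5] sum 25, len 4
Shortest qualifying length: 3.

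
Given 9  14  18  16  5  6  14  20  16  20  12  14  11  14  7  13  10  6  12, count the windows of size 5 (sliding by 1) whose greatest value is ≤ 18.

8

[9, 14, 18, 16, 5] → max 18  ≤ 18 ✓
[14, 18, 16, 5, 6] → max 18  ≤ 18 ✓
[18, 16, 5, 6, 14] → max 18  ≤ 18 ✓
[16, 5, 6, 14, 20] → max 20
[5, 6, 14, 20, 16] → max 20
[6, 14, 20, 16, 20] → max 20
[14, 20, 16, 20, 12] → max 20
[20, 16, 20, 12, 14] → max 20
[16, 20, 12, 14, 11] → max 20
[20, 12, 14, 11, 14] → max 20
[12, 14, 11, 14, 7] → max 14  ≤ 18 ✓
[14, 11, 14, 7, 13] → max 14  ≤ 18 ✓
[11, 14, 7, 13, 10] → max 14  ≤ 18 ✓
[14, 7, 13, 10, 6] → max 14  ≤ 18 ✓
[7, 13, 10, 6, 12] → max 13  ≤ 18 ✓
8 windows satisfy the condition.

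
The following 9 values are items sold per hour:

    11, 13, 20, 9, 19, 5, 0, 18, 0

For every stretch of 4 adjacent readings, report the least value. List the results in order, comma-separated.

9, 9, 5, 0, 0, 0

Sliding a size-4 window across the 9 values:
11 13 20 9 → min 9
13 20 9 19 → min 9
20 9 19 5 → min 5
9 19 5 0 → min 0
19 5 0 18 → min 0
5 0 18 0 → min 0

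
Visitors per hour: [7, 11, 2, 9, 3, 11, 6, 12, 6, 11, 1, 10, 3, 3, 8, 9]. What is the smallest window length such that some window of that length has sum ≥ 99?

Extend right; whenever the sum reaches 99, record the length and shrink from the left:
add 7: running sum 7 < 99
add 11: running sum 18 < 99
add 2: running sum 20 < 99
add 9: running sum 29 < 99
add 3: running sum 32 < 99
add 11: running sum 43 < 99
add 6: running sum 49 < 99
add 12: running sum 61 < 99
add 6: running sum 67 < 99
add 11: running sum 78 < 99
add 1: running sum 79 < 99
add 10: running sum 89 < 99
add 3: running sum 92 < 99
add 3: running sum 95 < 99
end 14: [7, 11, 2, 9, 3, 11, 6, 12, 6, 11, 1, 10, 3, 3, 8] sum 103, len 15
end 15: [11, 2, 9, 3, 11, 6, 12, 6, 11, 1, 10, 3, 3, 8, 9] sum 105, len 15
Shortest qualifying length: 15.

15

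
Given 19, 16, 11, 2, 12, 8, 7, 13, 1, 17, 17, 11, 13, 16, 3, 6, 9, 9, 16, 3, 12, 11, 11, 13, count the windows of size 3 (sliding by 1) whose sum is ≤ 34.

(19, 16, 11) → sum 46
(16, 11, 2) → sum 29  ≤ 34 ✓
(11, 2, 12) → sum 25  ≤ 34 ✓
(2, 12, 8) → sum 22  ≤ 34 ✓
(12, 8, 7) → sum 27  ≤ 34 ✓
(8, 7, 13) → sum 28  ≤ 34 ✓
(7, 13, 1) → sum 21  ≤ 34 ✓
(13, 1, 17) → sum 31  ≤ 34 ✓
(1, 17, 17) → sum 35
(17, 17, 11) → sum 45
(17, 11, 13) → sum 41
(11, 13, 16) → sum 40
(13, 16, 3) → sum 32  ≤ 34 ✓
(16, 3, 6) → sum 25  ≤ 34 ✓
(3, 6, 9) → sum 18  ≤ 34 ✓
(6, 9, 9) → sum 24  ≤ 34 ✓
(9, 9, 16) → sum 34  ≤ 34 ✓
(9, 16, 3) → sum 28  ≤ 34 ✓
(16, 3, 12) → sum 31  ≤ 34 ✓
(3, 12, 11) → sum 26  ≤ 34 ✓
(12, 11, 11) → sum 34  ≤ 34 ✓
(11, 11, 13) → sum 35
16 windows satisfy the condition.

16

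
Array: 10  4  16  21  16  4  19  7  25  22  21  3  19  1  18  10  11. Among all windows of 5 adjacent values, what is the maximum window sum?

(10, 4, 16, 21, 16) → sum 67
(4, 16, 21, 16, 4) → sum 61
(16, 21, 16, 4, 19) → sum 76
(21, 16, 4, 19, 7) → sum 67
(16, 4, 19, 7, 25) → sum 71
(4, 19, 7, 25, 22) → sum 77
(19, 7, 25, 22, 21) → sum 94
(7, 25, 22, 21, 3) → sum 78
(25, 22, 21, 3, 19) → sum 90
(22, 21, 3, 19, 1) → sum 66
(21, 3, 19, 1, 18) → sum 62
(3, 19, 1, 18, 10) → sum 51
(19, 1, 18, 10, 11) → sum 59
Maximum of these is 94.

94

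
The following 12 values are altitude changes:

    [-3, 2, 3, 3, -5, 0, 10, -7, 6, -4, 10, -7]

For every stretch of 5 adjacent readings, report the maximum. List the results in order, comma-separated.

Sliding a size-5 window across the 12 values:
-3 2 3 3 -5 → max 3
2 3 3 -5 0 → max 3
3 3 -5 0 10 → max 10
3 -5 0 10 -7 → max 10
-5 0 10 -7 6 → max 10
0 10 -7 6 -4 → max 10
10 -7 6 -4 10 → max 10
-7 6 -4 10 -7 → max 10

3, 3, 10, 10, 10, 10, 10, 10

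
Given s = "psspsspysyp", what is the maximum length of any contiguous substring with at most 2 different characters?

7

[p] 1 distinct, len 1
[p, s] 2 distinct, len 2
[p, s, s] 2 distinct, len 3
[p, s, s, p] 2 distinct, len 4
[p, s, s, p, s] 2 distinct, len 5
[p, s, s, p, s, s] 2 distinct, len 6
[p, s, s, p, s, s, p] 2 distinct, len 7
[p, y] 2 distinct, len 2
[y, s] 2 distinct, len 2
[y, s, y] 2 distinct, len 3
[y, p] 2 distinct, len 2
Longest length with ≤2 distinct: 7.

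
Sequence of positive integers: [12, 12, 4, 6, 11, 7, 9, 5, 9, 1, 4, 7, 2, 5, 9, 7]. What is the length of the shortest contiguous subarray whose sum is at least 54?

add 12: running sum 12 < 54
add 12: running sum 24 < 54
add 4: running sum 28 < 54
add 6: running sum 34 < 54
add 11: running sum 45 < 54
add 7: running sum 52 < 54
add 9: shortest ending here [12, 12, 4, 6, 11, 7, 9] sum 61, len 7
add 5: shortest ending here [12, 4, 6, 11, 7, 9, 5] sum 54, len 7
add 9: shortest ending here [12, 4, 6, 11, 7, 9, 5, 9] sum 63, len 8
add 1: shortest ending here [12, 4, 6, 11, 7, 9, 5, 9, 1] sum 64, len 9
add 4: shortest ending here [4, 6, 11, 7, 9, 5, 9, 1, 4] sum 56, len 9
add 7: shortest ending here [6, 11, 7, 9, 5, 9, 1, 4, 7] sum 59, len 9
add 2: shortest ending here [11, 7, 9, 5, 9, 1, 4, 7, 2] sum 55, len 9
add 5: shortest ending here [11, 7, 9, 5, 9, 1, 4, 7, 2, 5] sum 60, len 10
add 9: shortest ending here [7, 9, 5, 9, 1, 4, 7, 2, 5, 9] sum 58, len 10
add 7: shortest ending here [9, 5, 9, 1, 4, 7, 2, 5, 9, 7] sum 58, len 10
Shortest qualifying length: 7.

7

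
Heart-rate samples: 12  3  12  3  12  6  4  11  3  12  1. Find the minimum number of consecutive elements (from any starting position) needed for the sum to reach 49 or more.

7

add 12: running sum 12 < 49
add 3: running sum 15 < 49
add 12: running sum 27 < 49
add 3: running sum 30 < 49
add 12: running sum 42 < 49
add 6: running sum 48 < 49
end 6: [12, 3, 12, 3, 12, 6, 4] sum 52, len 7
end 7: [3, 12, 3, 12, 6, 4, 11] sum 51, len 7
end 8: [12, 3, 12, 6, 4, 11, 3] sum 51, len 7
end 9: [3, 12, 6, 4, 11, 3, 12] sum 51, len 7
end 10: [12, 6, 4, 11, 3, 12, 1] sum 49, len 7
Shortest qualifying length: 7.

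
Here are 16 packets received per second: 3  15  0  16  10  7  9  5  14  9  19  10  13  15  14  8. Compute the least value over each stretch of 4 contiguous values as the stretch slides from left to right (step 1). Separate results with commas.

0, 0, 0, 7, 5, 5, 5, 5, 9, 9, 10, 10, 8

(3, 15, 0, 16) → min 0
(15, 0, 16, 10) → min 0
(0, 16, 10, 7) → min 0
(16, 10, 7, 9) → min 7
(10, 7, 9, 5) → min 5
(7, 9, 5, 14) → min 5
(9, 5, 14, 9) → min 5
(5, 14, 9, 19) → min 5
(14, 9, 19, 10) → min 9
(9, 19, 10, 13) → min 9
(19, 10, 13, 15) → min 10
(10, 13, 15, 14) → min 10
(13, 15, 14, 8) → min 8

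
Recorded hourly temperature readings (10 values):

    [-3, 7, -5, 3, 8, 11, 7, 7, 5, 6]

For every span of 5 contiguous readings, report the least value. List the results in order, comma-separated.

-5, -5, -5, 3, 5, 5

Sliding a size-5 window across the 10 values:
(-3, 7, -5, 3, 8) → min -5
(7, -5, 3, 8, 11) → min -5
(-5, 3, 8, 11, 7) → min -5
(3, 8, 11, 7, 7) → min 3
(8, 11, 7, 7, 5) → min 5
(11, 7, 7, 5, 6) → min 5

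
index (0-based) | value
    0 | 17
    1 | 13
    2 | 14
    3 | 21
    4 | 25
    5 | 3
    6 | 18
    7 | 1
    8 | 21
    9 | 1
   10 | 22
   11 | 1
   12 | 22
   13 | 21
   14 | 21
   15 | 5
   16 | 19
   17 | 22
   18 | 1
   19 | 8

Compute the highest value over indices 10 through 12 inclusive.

22

Elements at indices 10..12: 22, 1, 22
max(22, 1, 22) = 22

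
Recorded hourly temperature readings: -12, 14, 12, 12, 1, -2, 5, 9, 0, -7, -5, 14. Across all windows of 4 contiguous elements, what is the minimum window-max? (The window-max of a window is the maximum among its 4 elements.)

9

(-12, 14, 12, 12) → max 14
(14, 12, 12, 1) → max 14
(12, 12, 1, -2) → max 12
(12, 1, -2, 5) → max 12
(1, -2, 5, 9) → max 9
(-2, 5, 9, 0) → max 9
(5, 9, 0, -7) → max 9
(9, 0, -7, -5) → max 9
(0, -7, -5, 14) → max 14
Minimum of these is 9.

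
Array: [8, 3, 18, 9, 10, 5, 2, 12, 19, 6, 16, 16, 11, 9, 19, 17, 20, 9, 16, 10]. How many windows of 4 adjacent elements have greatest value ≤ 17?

4

[8, 3, 18, 9] → max 18
[3, 18, 9, 10] → max 18
[18, 9, 10, 5] → max 18
[9, 10, 5, 2] → max 10  ≤ 17 ✓
[10, 5, 2, 12] → max 12  ≤ 17 ✓
[5, 2, 12, 19] → max 19
[2, 12, 19, 6] → max 19
[12, 19, 6, 16] → max 19
[19, 6, 16, 16] → max 19
[6, 16, 16, 11] → max 16  ≤ 17 ✓
[16, 16, 11, 9] → max 16  ≤ 17 ✓
[16, 11, 9, 19] → max 19
[11, 9, 19, 17] → max 19
[9, 19, 17, 20] → max 20
[19, 17, 20, 9] → max 20
[17, 20, 9, 16] → max 20
[20, 9, 16, 10] → max 20
4 windows satisfy the condition.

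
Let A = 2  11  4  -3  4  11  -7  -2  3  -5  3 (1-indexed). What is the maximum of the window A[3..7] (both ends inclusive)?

Elements at indices 3..7: 4, -3, 4, 11, -7
max(4, -3, 4, 11, -7) = 11

11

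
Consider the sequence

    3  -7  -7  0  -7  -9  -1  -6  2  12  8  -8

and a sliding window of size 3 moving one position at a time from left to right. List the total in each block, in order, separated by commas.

-11, -14, -14, -16, -17, -16, -5, 8, 22, 12

[3, -7, -7] → sum -11
[-7, -7, 0] → sum -14
[-7, 0, -7] → sum -14
[0, -7, -9] → sum -16
[-7, -9, -1] → sum -17
[-9, -1, -6] → sum -16
[-1, -6, 2] → sum -5
[-6, 2, 12] → sum 8
[2, 12, 8] → sum 22
[12, 8, -8] → sum 12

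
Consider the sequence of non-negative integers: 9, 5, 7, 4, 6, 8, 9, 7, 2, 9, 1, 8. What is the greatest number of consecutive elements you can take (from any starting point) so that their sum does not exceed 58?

→ 9: sum 9, len 1
→ 5: sum 14, len 2
→ 7: sum 21, len 3
→ 4: sum 25, len 4
→ 6: sum 31, len 5
→ 8: sum 39, len 6
→ 9: sum 48, len 7
→ 7: sum 55, len 8
→ 2: sum 57, len 9
→ 9 (dropped 9): sum 57, len 9
→ 1: sum 58, len 10
→ 8 (dropped 5, 7): sum 54, len 9
Longest length seen: 10.

10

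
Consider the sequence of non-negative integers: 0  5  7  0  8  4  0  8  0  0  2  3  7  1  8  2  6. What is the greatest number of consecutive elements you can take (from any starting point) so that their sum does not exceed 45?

Extend to the right; shrink from the left whenever the sum exceeds 45:
[0] sum 0 len 1
[0, 5] sum 5 len 2
[0, 5, 7] sum 12 len 3
[0, 5, 7, 0] sum 12 len 4
[0, 5, 7, 0, 8] sum 20 len 5
[0, 5, 7, 0, 8, 4] sum 24 len 6
[0, 5, 7, 0, 8, 4, 0] sum 24 len 7
[0, 5, 7, 0, 8, 4, 0, 8] sum 32 len 8
[0, 5, 7, 0, 8, 4, 0, 8, 0] sum 32 len 9
[0, 5, 7, 0, 8, 4, 0, 8, 0, 0] sum 32 len 10
[0, 5, 7, 0, 8, 4, 0, 8, 0, 0, 2] sum 34 len 11
[0, 5, 7, 0, 8, 4, 0, 8, 0, 0, 2, 3] sum 37 len 12
[0, 5, 7, 0, 8, 4, 0, 8, 0, 0, 2, 3, 7] sum 44 len 13
[0, 5, 7, 0, 8, 4, 0, 8, 0, 0, 2, 3, 7, 1] sum 45 len 14
[0, 8, 4, 0, 8, 0, 0, 2, 3, 7, 1, 8] sum 41 len 12
[0, 8, 4, 0, 8, 0, 0, 2, 3, 7, 1, 8, 2] sum 43 len 13
[4, 0, 8, 0, 0, 2, 3, 7, 1, 8, 2, 6] sum 41 len 12
Longest length seen: 14.

14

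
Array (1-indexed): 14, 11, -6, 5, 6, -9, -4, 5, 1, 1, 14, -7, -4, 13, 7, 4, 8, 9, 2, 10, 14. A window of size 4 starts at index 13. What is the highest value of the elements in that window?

Elements at indices 13..16: -4, 13, 7, 4
max(-4, 13, 7, 4) = 13

13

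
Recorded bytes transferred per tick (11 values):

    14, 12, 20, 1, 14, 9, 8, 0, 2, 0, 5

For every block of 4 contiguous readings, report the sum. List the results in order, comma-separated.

47, 47, 44, 32, 31, 19, 10, 7

Sliding a size-4 window across the 11 values:
(14, 12, 20, 1) → sum 47
(12, 20, 1, 14) → sum 47
(20, 1, 14, 9) → sum 44
(1, 14, 9, 8) → sum 32
(14, 9, 8, 0) → sum 31
(9, 8, 0, 2) → sum 19
(8, 0, 2, 0) → sum 10
(0, 2, 0, 5) → sum 7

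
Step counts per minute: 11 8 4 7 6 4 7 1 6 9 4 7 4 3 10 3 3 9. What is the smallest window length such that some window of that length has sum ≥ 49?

9

add 11: running sum 11 < 49
add 8: running sum 19 < 49
add 4: running sum 23 < 49
add 7: running sum 30 < 49
add 6: running sum 36 < 49
add 4: running sum 40 < 49
add 7: running sum 47 < 49
add 1: running sum 48 < 49
end 8: [11, 8, 4, 7, 6, 4, 7, 1, 6] sum 54, len 9
end 9: [8, 4, 7, 6, 4, 7, 1, 6, 9] sum 52, len 9
end 10: [8, 4, 7, 6, 4, 7, 1, 6, 9, 4] sum 56, len 10
end 11: [7, 6, 4, 7, 1, 6, 9, 4, 7] sum 51, len 9
end 12: [7, 6, 4, 7, 1, 6, 9, 4, 7, 4] sum 55, len 10
end 13: [6, 4, 7, 1, 6, 9, 4, 7, 4, 3] sum 51, len 10
end 14: [7, 1, 6, 9, 4, 7, 4, 3, 10] sum 51, len 9
end 15: [7, 1, 6, 9, 4, 7, 4, 3, 10, 3] sum 54, len 10
end 16: [6, 9, 4, 7, 4, 3, 10, 3, 3] sum 49, len 9
end 17: [9, 4, 7, 4, 3, 10, 3, 3, 9] sum 52, len 9
Shortest qualifying length: 9.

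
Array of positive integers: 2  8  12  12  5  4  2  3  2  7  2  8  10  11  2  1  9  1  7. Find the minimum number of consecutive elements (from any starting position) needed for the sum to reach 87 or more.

add 2: running sum 2 < 87
add 8: running sum 10 < 87
add 12: running sum 22 < 87
add 12: running sum 34 < 87
add 5: running sum 39 < 87
add 4: running sum 43 < 87
add 2: running sum 45 < 87
add 3: running sum 48 < 87
add 2: running sum 50 < 87
add 7: running sum 57 < 87
add 2: running sum 59 < 87
add 8: running sum 67 < 87
add 10: running sum 77 < 87
add 11: shortest ending here [2, 8, 12, 12, 5, 4, 2, 3, 2, 7, 2, 8, 10, 11] sum 88, len 14
add 2: shortest ending here [8, 12, 12, 5, 4, 2, 3, 2, 7, 2, 8, 10, 11, 2] sum 88, len 14
add 1: shortest ending here [8, 12, 12, 5, 4, 2, 3, 2, 7, 2, 8, 10, 11, 2, 1] sum 89, len 15
add 9: shortest ending here [12, 12, 5, 4, 2, 3, 2, 7, 2, 8, 10, 11, 2, 1, 9] sum 90, len 15
add 1: shortest ending here [12, 12, 5, 4, 2, 3, 2, 7, 2, 8, 10, 11, 2, 1, 9, 1] sum 91, len 16
add 7: shortest ending here [12, 12, 5, 4, 2, 3, 2, 7, 2, 8, 10, 11, 2, 1, 9, 1, 7] sum 98, len 17
Shortest qualifying length: 14.

14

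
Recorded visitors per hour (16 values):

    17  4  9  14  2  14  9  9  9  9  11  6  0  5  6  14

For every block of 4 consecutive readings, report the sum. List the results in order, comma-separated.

44, 29, 39, 39, 34, 41, 36, 38, 35, 26, 22, 17, 25

Sliding a size-4 window across the 16 values:
17 4 9 14 → sum 44
4 9 14 2 → sum 29
9 14 2 14 → sum 39
14 2 14 9 → sum 39
2 14 9 9 → sum 34
14 9 9 9 → sum 41
9 9 9 9 → sum 36
9 9 9 11 → sum 38
9 9 11 6 → sum 35
9 11 6 0 → sum 26
11 6 0 5 → sum 22
6 0 5 6 → sum 17
0 5 6 14 → sum 25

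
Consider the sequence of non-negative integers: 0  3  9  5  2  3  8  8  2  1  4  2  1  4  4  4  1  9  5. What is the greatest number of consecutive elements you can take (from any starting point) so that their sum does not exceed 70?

18

→ 0: sum 0, len 1
→ 3: sum 3, len 2
→ 9: sum 12, len 3
→ 5: sum 17, len 4
→ 2: sum 19, len 5
→ 3: sum 22, len 6
→ 8: sum 30, len 7
→ 8: sum 38, len 8
→ 2: sum 40, len 9
→ 1: sum 41, len 10
→ 4: sum 45, len 11
→ 2: sum 47, len 12
→ 1: sum 48, len 13
→ 4: sum 52, len 14
→ 4: sum 56, len 15
→ 4: sum 60, len 16
→ 1: sum 61, len 17
→ 9: sum 70, len 18
→ 5 (dropped 0, 3, 9): sum 63, len 16
Longest length seen: 18.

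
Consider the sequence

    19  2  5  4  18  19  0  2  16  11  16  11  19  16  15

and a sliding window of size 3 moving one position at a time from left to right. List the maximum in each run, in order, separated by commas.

19, 5, 18, 19, 19, 19, 16, 16, 16, 16, 19, 19, 19

Sliding a size-3 window across the 15 values:
(19, 2, 5) → max 19
(2, 5, 4) → max 5
(5, 4, 18) → max 18
(4, 18, 19) → max 19
(18, 19, 0) → max 19
(19, 0, 2) → max 19
(0, 2, 16) → max 16
(2, 16, 11) → max 16
(16, 11, 16) → max 16
(11, 16, 11) → max 16
(16, 11, 19) → max 19
(11, 19, 16) → max 19
(19, 16, 15) → max 19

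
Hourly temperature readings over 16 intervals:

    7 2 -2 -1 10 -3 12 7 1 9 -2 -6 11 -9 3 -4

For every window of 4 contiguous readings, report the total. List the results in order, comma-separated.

Sliding a size-4 window across the 16 values:
7 2 -2 -1 → sum 6
2 -2 -1 10 → sum 9
-2 -1 10 -3 → sum 4
-1 10 -3 12 → sum 18
10 -3 12 7 → sum 26
-3 12 7 1 → sum 17
12 7 1 9 → sum 29
7 1 9 -2 → sum 15
1 9 -2 -6 → sum 2
9 -2 -6 11 → sum 12
-2 -6 11 -9 → sum -6
-6 11 -9 3 → sum -1
11 -9 3 -4 → sum 1

6, 9, 4, 18, 26, 17, 29, 15, 2, 12, -6, -1, 1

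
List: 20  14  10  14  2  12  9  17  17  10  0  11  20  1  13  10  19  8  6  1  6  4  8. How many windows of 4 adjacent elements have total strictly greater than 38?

20 14 10 14 → sum 58  > 38 ✓
14 10 14 2 → sum 40  > 38 ✓
10 14 2 12 → sum 38
14 2 12 9 → sum 37
2 12 9 17 → sum 40  > 38 ✓
12 9 17 17 → sum 55  > 38 ✓
9 17 17 10 → sum 53  > 38 ✓
17 17 10 0 → sum 44  > 38 ✓
17 10 0 11 → sum 38
10 0 11 20 → sum 41  > 38 ✓
0 11 20 1 → sum 32
11 20 1 13 → sum 45  > 38 ✓
20 1 13 10 → sum 44  > 38 ✓
1 13 10 19 → sum 43  > 38 ✓
13 10 19 8 → sum 50  > 38 ✓
10 19 8 6 → sum 43  > 38 ✓
19 8 6 1 → sum 34
8 6 1 6 → sum 21
6 1 6 4 → sum 17
1 6 4 8 → sum 19
12 windows satisfy the condition.

12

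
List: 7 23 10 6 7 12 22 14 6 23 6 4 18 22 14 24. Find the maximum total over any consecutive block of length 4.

Window sums for each of the 13 positions:
(7, 23, 10, 6) → sum 46
(23, 10, 6, 7) → sum 46
(10, 6, 7, 12) → sum 35
(6, 7, 12, 22) → sum 47
(7, 12, 22, 14) → sum 55
(12, 22, 14, 6) → sum 54
(22, 14, 6, 23) → sum 65
(14, 6, 23, 6) → sum 49
(6, 23, 6, 4) → sum 39
(23, 6, 4, 18) → sum 51
(6, 4, 18, 22) → sum 50
(4, 18, 22, 14) → sum 58
(18, 22, 14, 24) → sum 78
Maximum of these is 78.

78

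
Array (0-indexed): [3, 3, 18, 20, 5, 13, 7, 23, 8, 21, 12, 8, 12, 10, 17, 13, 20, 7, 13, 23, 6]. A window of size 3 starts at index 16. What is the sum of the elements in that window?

Elements at indices 16..18: 20, 7, 13
sum(20, 7, 13) = 40

40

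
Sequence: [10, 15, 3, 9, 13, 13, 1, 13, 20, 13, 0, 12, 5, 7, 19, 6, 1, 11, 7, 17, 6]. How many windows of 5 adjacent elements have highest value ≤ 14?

[10, 15, 3, 9, 13] → max 15
[15, 3, 9, 13, 13] → max 15
[3, 9, 13, 13, 1] → max 13  ≤ 14 ✓
[9, 13, 13, 1, 13] → max 13  ≤ 14 ✓
[13, 13, 1, 13, 20] → max 20
[13, 1, 13, 20, 13] → max 20
[1, 13, 20, 13, 0] → max 20
[13, 20, 13, 0, 12] → max 20
[20, 13, 0, 12, 5] → max 20
[13, 0, 12, 5, 7] → max 13  ≤ 14 ✓
[0, 12, 5, 7, 19] → max 19
[12, 5, 7, 19, 6] → max 19
[5, 7, 19, 6, 1] → max 19
[7, 19, 6, 1, 11] → max 19
[19, 6, 1, 11, 7] → max 19
[6, 1, 11, 7, 17] → max 17
[1, 11, 7, 17, 6] → max 17
3 windows satisfy the condition.

3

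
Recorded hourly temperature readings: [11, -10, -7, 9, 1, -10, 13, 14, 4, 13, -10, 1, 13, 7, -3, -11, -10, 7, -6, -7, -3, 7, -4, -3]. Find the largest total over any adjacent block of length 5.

34

Window sums for each of the 20 positions:
(11, -10, -7, 9, 1) → sum 4
(-10, -7, 9, 1, -10) → sum -17
(-7, 9, 1, -10, 13) → sum 6
(9, 1, -10, 13, 14) → sum 27
(1, -10, 13, 14, 4) → sum 22
(-10, 13, 14, 4, 13) → sum 34
(13, 14, 4, 13, -10) → sum 34
(14, 4, 13, -10, 1) → sum 22
(4, 13, -10, 1, 13) → sum 21
(13, -10, 1, 13, 7) → sum 24
(-10, 1, 13, 7, -3) → sum 8
(1, 13, 7, -3, -11) → sum 7
(13, 7, -3, -11, -10) → sum -4
(7, -3, -11, -10, 7) → sum -10
(-3, -11, -10, 7, -6) → sum -23
(-11, -10, 7, -6, -7) → sum -27
(-10, 7, -6, -7, -3) → sum -19
(7, -6, -7, -3, 7) → sum -2
(-6, -7, -3, 7, -4) → sum -13
(-7, -3, 7, -4, -3) → sum -10
Largest of these is 34.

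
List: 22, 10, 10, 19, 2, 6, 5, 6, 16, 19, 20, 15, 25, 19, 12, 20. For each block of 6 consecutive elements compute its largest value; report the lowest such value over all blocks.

19

Window maxs for each of the 11 positions:
[22, 10, 10, 19, 2, 6] → max 22
[10, 10, 19, 2, 6, 5] → max 19
[10, 19, 2, 6, 5, 6] → max 19
[19, 2, 6, 5, 6, 16] → max 19
[2, 6, 5, 6, 16, 19] → max 19
[6, 5, 6, 16, 19, 20] → max 20
[5, 6, 16, 19, 20, 15] → max 20
[6, 16, 19, 20, 15, 25] → max 25
[16, 19, 20, 15, 25, 19] → max 25
[19, 20, 15, 25, 19, 12] → max 25
[20, 15, 25, 19, 12, 20] → max 25
Lowest of these is 19.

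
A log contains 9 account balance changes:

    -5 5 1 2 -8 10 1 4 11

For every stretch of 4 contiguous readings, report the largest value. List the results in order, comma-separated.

[-5, 5, 1, 2] → max 5
[5, 1, 2, -8] → max 5
[1, 2, -8, 10] → max 10
[2, -8, 10, 1] → max 10
[-8, 10, 1, 4] → max 10
[10, 1, 4, 11] → max 11

5, 5, 10, 10, 10, 11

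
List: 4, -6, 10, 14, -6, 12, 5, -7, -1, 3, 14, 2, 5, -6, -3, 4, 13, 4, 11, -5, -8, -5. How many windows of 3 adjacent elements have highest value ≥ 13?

[4, -6, 10] → max 10
[-6, 10, 14] → max 14  ≥ 13 ✓
[10, 14, -6] → max 14  ≥ 13 ✓
[14, -6, 12] → max 14  ≥ 13 ✓
[-6, 12, 5] → max 12
[12, 5, -7] → max 12
[5, -7, -1] → max 5
[-7, -1, 3] → max 3
[-1, 3, 14] → max 14  ≥ 13 ✓
[3, 14, 2] → max 14  ≥ 13 ✓
[14, 2, 5] → max 14  ≥ 13 ✓
[2, 5, -6] → max 5
[5, -6, -3] → max 5
[-6, -3, 4] → max 4
[-3, 4, 13] → max 13  ≥ 13 ✓
[4, 13, 4] → max 13  ≥ 13 ✓
[13, 4, 11] → max 13  ≥ 13 ✓
[4, 11, -5] → max 11
[11, -5, -8] → max 11
[-5, -8, -5] → max -5
9 windows satisfy the condition.

9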